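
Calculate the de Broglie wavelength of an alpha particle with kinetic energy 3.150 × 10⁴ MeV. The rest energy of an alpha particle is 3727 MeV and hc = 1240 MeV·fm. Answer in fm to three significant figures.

Total energy E = KE + m₀c² = 3.150 × 10⁴ + 3727 = 35227 MeV.
(pc)² = E² − (m₀c²)² = (35227)² − (3727)² = 1.227 × 10⁹ MeV², so pc = 3.503 × 10⁴ MeV.
λ = hc/(pc) = 1240 MeV·fm / 3.503 × 10⁴ MeV = 0.0354 fm.

λ = 0.0354 fm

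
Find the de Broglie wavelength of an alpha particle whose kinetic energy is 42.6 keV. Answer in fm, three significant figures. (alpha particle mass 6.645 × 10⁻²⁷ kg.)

λ = 69.6 fm

KE = 42.6 keV = 6.825 × 10⁻¹⁵ J.
p = √(2mKE) = √(2 × 6.645 × 10⁻²⁷ × 6.825 × 10⁻¹⁵) = 9.524 × 10⁻²¹ kg·m/s.
λ = h/p = 6.626 × 10⁻³⁴ / 9.524 × 10⁻²¹ = 6.96 × 10⁻¹⁴ m = 69.6 fm.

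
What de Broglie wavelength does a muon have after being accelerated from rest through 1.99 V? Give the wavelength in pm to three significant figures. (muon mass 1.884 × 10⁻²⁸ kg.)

KE = eV = 1.602 × 10⁻¹⁹ × 1.990 = 3.188 × 10⁻¹⁹ J.
p = √(2mKE) = √(2 × 1.884 × 10⁻²⁸ × 3.188 × 10⁻¹⁹) = 1.096 × 10⁻²³ kg·m/s.
λ = h/p = 6.626 × 10⁻³⁴ / 1.096 × 10⁻²³ = 6.05 × 10⁻¹¹ m = 60.5 pm.

λ = 60.5 pm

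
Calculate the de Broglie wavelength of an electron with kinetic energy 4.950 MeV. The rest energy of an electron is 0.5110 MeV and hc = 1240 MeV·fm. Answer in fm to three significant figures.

Total energy E = KE + m₀c² = 4.950 + 0.5110 = 5.4610 MeV.
(pc)² = E² − (m₀c²)² = (5.4610)² − (0.5110)² = 29.56 MeV², so pc = 5.437 MeV.
λ = hc/(pc) = 1240 MeV·fm / 5.437 MeV = 228 fm.

λ = 228 fm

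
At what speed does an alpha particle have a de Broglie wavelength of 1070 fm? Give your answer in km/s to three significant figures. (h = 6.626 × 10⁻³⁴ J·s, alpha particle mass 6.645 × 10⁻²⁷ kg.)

v = 93.2 km/s

p = h/λ = 6.626 × 10⁻³⁴ / 1.070 × 10⁻¹² = 6.193 × 10⁻²² kg·m/s.
v = p/m = 6.193 × 10⁻²² / 6.645 × 10⁻²⁷ = 9.32 × 10⁴ m/s = 93.2 km/s.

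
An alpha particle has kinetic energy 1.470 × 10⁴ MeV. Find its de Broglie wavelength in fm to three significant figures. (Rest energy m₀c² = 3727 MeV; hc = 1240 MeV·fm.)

Total energy E = KE + m₀c² = 1.470 × 10⁴ + 3727 = 18427 MeV.
(pc)² = E² − (m₀c²)² = (18427)² − (3727)² = 3.257 × 10⁸ MeV², so pc = 1.805 × 10⁴ MeV.
λ = hc/(pc) = 1240 MeV·fm / 1.805 × 10⁴ MeV = 0.0687 fm.

λ = 0.0687 fm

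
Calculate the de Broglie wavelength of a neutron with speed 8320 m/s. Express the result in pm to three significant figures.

λ = 47.5 pm

p = mv = 1.675 × 10⁻²⁷ × 8320 = 1.394 × 10⁻²³ kg·m/s.
λ = h/p = 6.626 × 10⁻³⁴ / 1.394 × 10⁻²³ = 4.75 × 10⁻¹¹ m = 47.5 pm.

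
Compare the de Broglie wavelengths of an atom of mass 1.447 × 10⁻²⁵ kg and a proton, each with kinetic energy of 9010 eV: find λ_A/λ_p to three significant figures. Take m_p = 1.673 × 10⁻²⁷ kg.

At fixed KE, p = √(2mKE) so λ = h/p ∝ 1/√m.
λ_A/λ_p = √(m_p/m_A) = √(1.673 × 10⁻²⁷/1.447 × 10⁻²⁵) = √(0.01156) = 0.108.

λ_A/λ_p = 0.108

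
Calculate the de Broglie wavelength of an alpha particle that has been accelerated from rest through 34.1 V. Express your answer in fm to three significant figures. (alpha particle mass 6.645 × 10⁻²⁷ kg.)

λ = 1740 fm

KE = 2eV = 2 × 1.602 × 10⁻¹⁹ × 34.10 = 1.093 × 10⁻¹⁷ J.
p = √(2mKE) = √(2 × 6.645 × 10⁻²⁷ × 1.093 × 10⁻¹⁷) = 3.811 × 10⁻²² kg·m/s.
λ = h/p = 6.626 × 10⁻³⁴ / 3.811 × 10⁻²² = 1.74 × 10⁻¹² m = 1740 fm.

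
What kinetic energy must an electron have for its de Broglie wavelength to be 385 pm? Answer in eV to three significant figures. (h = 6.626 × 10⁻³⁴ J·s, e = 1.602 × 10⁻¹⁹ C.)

KE = 10.1 eV

p = h/λ = 6.626 × 10⁻³⁴ / 3.850 × 10⁻¹⁰ = 1.721 × 10⁻²⁴ kg·m/s.
KE = p²/(2m) = (1.721 × 10⁻²⁴)² / (2 × 9.109 × 10⁻³¹) = 1.626 × 10⁻¹⁸ J = 10.1 eV.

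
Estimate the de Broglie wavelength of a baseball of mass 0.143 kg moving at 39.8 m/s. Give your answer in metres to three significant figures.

p = mv = 0.143 × 39.8 = 5.691 kg·m/s.
λ = h/p = 6.626 × 10⁻³⁴ / 5.691 = 1.16 × 10⁻³⁴ m.

λ = 1.16 × 10⁻³⁴ m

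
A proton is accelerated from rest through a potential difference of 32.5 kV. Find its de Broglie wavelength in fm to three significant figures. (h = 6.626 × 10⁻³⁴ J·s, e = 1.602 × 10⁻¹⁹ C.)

KE = eV = 1.602 × 10⁻¹⁹ × 3.250 × 10⁴ = 5.207 × 10⁻¹⁵ J.
p = √(2mKE) = √(2 × 1.673 × 10⁻²⁷ × 5.207 × 10⁻¹⁵) = 4.174 × 10⁻²¹ kg·m/s.
λ = h/p = 6.626 × 10⁻³⁴ / 4.174 × 10⁻²¹ = 1.59 × 10⁻¹³ m = 159 fm.

λ = 159 fm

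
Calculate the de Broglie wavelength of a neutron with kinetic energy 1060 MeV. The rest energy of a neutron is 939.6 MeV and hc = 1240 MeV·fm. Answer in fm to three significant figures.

Total energy E = KE + m₀c² = 1060 + 939.6 = 1999.6 MeV.
(pc)² = E² − (m₀c²)² = (1999.6)² − (939.6)² = 3.116 × 10⁶ MeV², so pc = 1765 MeV.
λ = hc/(pc) = 1240 MeV·fm / 1765 MeV = 0.703 fm.

λ = 0.703 fm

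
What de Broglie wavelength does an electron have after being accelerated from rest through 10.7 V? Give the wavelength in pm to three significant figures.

λ = 375 pm

KE = eV = 1.602 × 10⁻¹⁹ × 10.70 = 1.714 × 10⁻¹⁸ J.
p = √(2mKE) = √(2 × 9.109 × 10⁻³¹ × 1.714 × 10⁻¹⁸) = 1.767 × 10⁻²⁴ kg·m/s.
λ = h/p = 6.626 × 10⁻³⁴ / 1.767 × 10⁻²⁴ = 3.75 × 10⁻¹⁰ m = 375 pm.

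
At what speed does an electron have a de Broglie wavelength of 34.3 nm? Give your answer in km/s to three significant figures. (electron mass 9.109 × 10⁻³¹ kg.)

v = 21.2 km/s

p = h/λ = 6.626 × 10⁻³⁴ / 3.430 × 10⁻⁸ = 1.932 × 10⁻²⁶ kg·m/s.
v = p/m = 1.932 × 10⁻²⁶ / 9.109 × 10⁻³¹ = 2.12 × 10⁴ m/s = 21.2 km/s.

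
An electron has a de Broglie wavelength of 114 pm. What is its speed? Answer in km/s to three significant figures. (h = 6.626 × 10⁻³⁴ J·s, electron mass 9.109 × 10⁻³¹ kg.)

p = h/λ = 6.626 × 10⁻³⁴ / 1.140 × 10⁻¹⁰ = 5.812 × 10⁻²⁴ kg·m/s.
v = p/m = 5.812 × 10⁻²⁴ / 9.109 × 10⁻³¹ = 6.38 × 10⁶ m/s = 6380 km/s.

v = 6380 km/s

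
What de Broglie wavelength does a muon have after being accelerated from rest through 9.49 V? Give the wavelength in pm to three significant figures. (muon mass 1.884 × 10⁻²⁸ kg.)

KE = eV = 1.602 × 10⁻¹⁹ × 9.490 = 1.520 × 10⁻¹⁸ J.
p = √(2mKE) = √(2 × 1.884 × 10⁻²⁸ × 1.520 × 10⁻¹⁸) = 2.393 × 10⁻²³ kg·m/s.
λ = h/p = 6.626 × 10⁻³⁴ / 2.393 × 10⁻²³ = 2.77 × 10⁻¹¹ m = 27.7 pm.

λ = 27.7 pm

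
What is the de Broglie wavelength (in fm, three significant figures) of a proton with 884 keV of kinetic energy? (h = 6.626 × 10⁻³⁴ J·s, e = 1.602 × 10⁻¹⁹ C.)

KE = 884 keV = 1.416 × 10⁻¹³ J.
p = √(2mKE) = √(2 × 1.673 × 10⁻²⁷ × 1.416 × 10⁻¹³) = 2.177 × 10⁻²⁰ kg·m/s.
λ = h/p = 6.626 × 10⁻³⁴ / 2.177 × 10⁻²⁰ = 3.04 × 10⁻¹⁴ m = 30.4 fm.

λ = 30.4 fm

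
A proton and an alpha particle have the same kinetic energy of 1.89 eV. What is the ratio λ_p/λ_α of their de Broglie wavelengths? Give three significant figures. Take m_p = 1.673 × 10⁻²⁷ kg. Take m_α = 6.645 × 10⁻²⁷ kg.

λ_p/λ_α = 1.99

At fixed KE, p = √(2mKE) so λ = h/p ∝ 1/√m.
λ_p/λ_α = √(m_α/m_p) = √(6.645 × 10⁻²⁷/1.673 × 10⁻²⁷) = √(3.972) = 1.99.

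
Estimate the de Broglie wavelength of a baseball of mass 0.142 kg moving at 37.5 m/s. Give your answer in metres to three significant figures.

λ = 1.24 × 10⁻³⁴ m

p = mv = 0.142 × 37.5 = 5.325 kg·m/s.
λ = h/p = 6.626 × 10⁻³⁴ / 5.325 = 1.24 × 10⁻³⁴ m.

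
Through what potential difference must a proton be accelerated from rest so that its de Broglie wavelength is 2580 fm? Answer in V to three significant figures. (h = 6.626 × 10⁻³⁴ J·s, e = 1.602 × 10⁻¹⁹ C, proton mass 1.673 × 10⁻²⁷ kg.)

p = h/λ = 6.626 × 10⁻³⁴ / 2.580 × 10⁻¹² = 2.568 × 10⁻²² kg·m/s.
KE = p²/(2m) = 1.971 × 10⁻¹⁷ J.
V = KE/e = 1.971 × 10⁻¹⁷ / (1.602 × 10⁻¹⁹) = 123 V.

V = 123 V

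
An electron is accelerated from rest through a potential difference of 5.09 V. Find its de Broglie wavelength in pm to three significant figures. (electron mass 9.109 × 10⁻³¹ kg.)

KE = eV = 1.602 × 10⁻¹⁹ × 5.090 = 8.154 × 10⁻¹⁹ J.
p = √(2mKE) = √(2 × 9.109 × 10⁻³¹ × 8.154 × 10⁻¹⁹) = 1.219 × 10⁻²⁴ kg·m/s.
λ = h/p = 6.626 × 10⁻³⁴ / 1.219 × 10⁻²⁴ = 5.44 × 10⁻¹⁰ m = 544 pm.

λ = 544 pm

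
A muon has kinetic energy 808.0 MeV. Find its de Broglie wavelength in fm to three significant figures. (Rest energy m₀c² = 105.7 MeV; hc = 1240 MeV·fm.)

λ = 1.37 fm

Total energy E = KE + m₀c² = 808.0 + 105.7 = 913.7 MeV.
(pc)² = E² − (m₀c²)² = (913.7)² − (105.7)² = 8.237 × 10⁵ MeV², so pc = 907.6 MeV.
λ = hc/(pc) = 1240 MeV·fm / 907.6 MeV = 1.37 fm.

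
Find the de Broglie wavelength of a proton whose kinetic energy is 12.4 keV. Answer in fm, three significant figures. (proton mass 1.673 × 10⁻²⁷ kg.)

KE = 12.4 keV = 1.986 × 10⁻¹⁵ J.
p = √(2mKE) = √(2 × 1.673 × 10⁻²⁷ × 1.986 × 10⁻¹⁵) = 2.578 × 10⁻²¹ kg·m/s.
λ = h/p = 6.626 × 10⁻³⁴ / 2.578 × 10⁻²¹ = 2.57 × 10⁻¹³ m = 257 fm.

λ = 257 fm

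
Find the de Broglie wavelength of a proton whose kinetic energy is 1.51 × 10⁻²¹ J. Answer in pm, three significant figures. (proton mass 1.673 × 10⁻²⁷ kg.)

p = √(2mKE) = √(2 × 1.673 × 10⁻²⁷ × 1.510 × 10⁻²¹) = 2.248 × 10⁻²⁴ kg·m/s.
λ = h/p = 6.626 × 10⁻³⁴ / 2.248 × 10⁻²⁴ = 2.95 × 10⁻¹⁰ m = 295 pm.

λ = 295 pm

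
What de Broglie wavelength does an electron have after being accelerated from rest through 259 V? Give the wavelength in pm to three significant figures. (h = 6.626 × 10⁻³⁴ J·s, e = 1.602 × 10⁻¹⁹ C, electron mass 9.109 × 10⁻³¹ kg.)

KE = eV = 1.602 × 10⁻¹⁹ × 259.0 = 4.149 × 10⁻¹⁷ J.
p = √(2mKE) = √(2 × 9.109 × 10⁻³¹ × 4.149 × 10⁻¹⁷) = 8.694 × 10⁻²⁴ kg·m/s.
λ = h/p = 6.626 × 10⁻³⁴ / 8.694 × 10⁻²⁴ = 7.62 × 10⁻¹¹ m = 76.2 pm.

λ = 76.2 pm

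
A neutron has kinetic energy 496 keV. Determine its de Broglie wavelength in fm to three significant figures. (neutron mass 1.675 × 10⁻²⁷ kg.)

KE = 496 keV = 7.946 × 10⁻¹⁴ J.
p = √(2mKE) = √(2 × 1.675 × 10⁻²⁷ × 7.946 × 10⁻¹⁴) = 1.632 × 10⁻²⁰ kg·m/s.
λ = h/p = 6.626 × 10⁻³⁴ / 1.632 × 10⁻²⁰ = 4.06 × 10⁻¹⁴ m = 40.6 fm.

λ = 40.6 fm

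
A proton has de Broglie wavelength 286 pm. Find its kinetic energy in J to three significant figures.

KE = 1.60 × 10⁻²¹ J

p = h/λ = 6.626 × 10⁻³⁴ / 2.860 × 10⁻¹⁰ = 2.317 × 10⁻²⁴ kg·m/s.
KE = p²/(2m) = (2.317 × 10⁻²⁴)² / (2 × 1.673 × 10⁻²⁷) = 1.604 × 10⁻²¹ J = 1.60 × 10⁻²¹ J.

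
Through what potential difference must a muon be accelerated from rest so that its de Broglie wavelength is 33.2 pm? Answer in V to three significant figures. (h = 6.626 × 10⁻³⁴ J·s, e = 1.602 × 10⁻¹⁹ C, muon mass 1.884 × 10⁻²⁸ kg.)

V = 6.60 V

p = h/λ = 6.626 × 10⁻³⁴ / 3.320 × 10⁻¹¹ = 1.996 × 10⁻²³ kg·m/s.
KE = p²/(2m) = 1.057 × 10⁻¹⁸ J.
V = KE/e = 1.057 × 10⁻¹⁸ / (1.602 × 10⁻¹⁹) = 6.60 V.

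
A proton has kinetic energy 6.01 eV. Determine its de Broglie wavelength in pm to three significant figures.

KE = 6.01 eV = 9.628 × 10⁻¹⁹ J.
p = √(2mKE) = √(2 × 1.673 × 10⁻²⁷ × 9.628 × 10⁻¹⁹) = 5.676 × 10⁻²³ kg·m/s.
λ = h/p = 6.626 × 10⁻³⁴ / 5.676 × 10⁻²³ = 1.17 × 10⁻¹¹ m = 11.7 pm.

λ = 11.7 pm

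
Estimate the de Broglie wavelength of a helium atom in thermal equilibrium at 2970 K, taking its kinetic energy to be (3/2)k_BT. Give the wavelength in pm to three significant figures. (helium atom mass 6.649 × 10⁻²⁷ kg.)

KE = (3/2)k_BT = 1.5 × 1.381 × 10⁻²³ × 2970 = 6.152 × 10⁻²⁰ J.
p = √(2mKE) = √(2 × 6.649 × 10⁻²⁷ × 6.152 × 10⁻²⁰) = 2.860 × 10⁻²³ kg·m/s.
λ = h/p = 2.32 × 10⁻¹¹ m = 23.2 pm.

λ = 23.2 pm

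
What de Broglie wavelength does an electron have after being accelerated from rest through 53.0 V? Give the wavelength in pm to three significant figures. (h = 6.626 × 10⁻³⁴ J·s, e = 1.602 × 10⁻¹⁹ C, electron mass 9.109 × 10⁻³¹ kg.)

KE = eV = 1.602 × 10⁻¹⁹ × 53.00 = 8.491 × 10⁻¹⁸ J.
p = √(2mKE) = √(2 × 9.109 × 10⁻³¹ × 8.491 × 10⁻¹⁸) = 3.933 × 10⁻²⁴ kg·m/s.
λ = h/p = 6.626 × 10⁻³⁴ / 3.933 × 10⁻²⁴ = 1.68 × 10⁻¹⁰ m = 168 pm.

λ = 168 pm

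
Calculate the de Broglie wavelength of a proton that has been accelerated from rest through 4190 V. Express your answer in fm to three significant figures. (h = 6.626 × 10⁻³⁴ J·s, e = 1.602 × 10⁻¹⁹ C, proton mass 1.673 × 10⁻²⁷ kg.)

λ = 442 fm

KE = eV = 1.602 × 10⁻¹⁹ × 4190 = 6.712 × 10⁻¹⁶ J.
p = √(2mKE) = √(2 × 1.673 × 10⁻²⁷ × 6.712 × 10⁻¹⁶) = 1.499 × 10⁻²¹ kg·m/s.
λ = h/p = 6.626 × 10⁻³⁴ / 1.499 × 10⁻²¹ = 4.42 × 10⁻¹³ m = 442 fm.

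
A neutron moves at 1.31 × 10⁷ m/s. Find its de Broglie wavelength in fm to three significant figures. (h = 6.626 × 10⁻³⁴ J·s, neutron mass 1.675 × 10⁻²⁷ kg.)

λ = 30.2 fm

p = mv = 1.675 × 10⁻²⁷ × 1.31 × 10⁷ = 2.194 × 10⁻²⁰ kg·m/s.
λ = h/p = 6.626 × 10⁻³⁴ / 2.194 × 10⁻²⁰ = 3.02 × 10⁻¹⁴ m = 30.2 fm.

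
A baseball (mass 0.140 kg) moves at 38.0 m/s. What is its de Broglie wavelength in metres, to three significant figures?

λ = 1.25 × 10⁻³⁴ m

p = mv = 0.140 × 38.0 = 5.320 kg·m/s.
λ = h/p = 6.626 × 10⁻³⁴ / 5.320 = 1.25 × 10⁻³⁴ m.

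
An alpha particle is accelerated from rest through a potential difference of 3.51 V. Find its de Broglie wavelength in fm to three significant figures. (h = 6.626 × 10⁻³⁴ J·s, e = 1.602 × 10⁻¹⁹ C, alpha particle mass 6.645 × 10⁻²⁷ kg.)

λ = 5420 fm

KE = 2eV = 2 × 1.602 × 10⁻¹⁹ × 3.510 = 1.125 × 10⁻¹⁸ J.
p = √(2mKE) = √(2 × 6.645 × 10⁻²⁷ × 1.125 × 10⁻¹⁸) = 1.223 × 10⁻²² kg·m/s.
λ = h/p = 6.626 × 10⁻³⁴ / 1.223 × 10⁻²² = 5.42 × 10⁻¹² m = 5420 fm.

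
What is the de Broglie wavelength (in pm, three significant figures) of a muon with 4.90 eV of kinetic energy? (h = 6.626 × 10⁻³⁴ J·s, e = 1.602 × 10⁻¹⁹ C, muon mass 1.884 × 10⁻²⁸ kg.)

λ = 38.5 pm

KE = 4.90 eV = 7.850 × 10⁻¹⁹ J.
p = √(2mKE) = √(2 × 1.884 × 10⁻²⁸ × 7.850 × 10⁻¹⁹) = 1.720 × 10⁻²³ kg·m/s.
λ = h/p = 6.626 × 10⁻³⁴ / 1.720 × 10⁻²³ = 3.85 × 10⁻¹¹ m = 38.5 pm.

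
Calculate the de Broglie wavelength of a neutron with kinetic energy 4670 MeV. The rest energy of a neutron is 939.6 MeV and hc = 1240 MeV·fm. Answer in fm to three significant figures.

λ = 0.224 fm

Total energy E = KE + m₀c² = 4670 + 939.6 = 5609.6 MeV.
(pc)² = E² − (m₀c²)² = (5609.6)² − (939.6)² = 3.058 × 10⁷ MeV², so pc = 5530 MeV.
λ = hc/(pc) = 1240 MeV·fm / 5530 MeV = 0.224 fm.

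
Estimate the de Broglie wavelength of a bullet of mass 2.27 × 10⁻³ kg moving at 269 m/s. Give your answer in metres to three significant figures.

λ = 1.09 × 10⁻³³ m

p = mv = 2.27 × 10⁻³ × 269 = 6.106 × 10⁻¹ kg·m/s.
λ = h/p = 6.626 × 10⁻³⁴ / 6.106 × 10⁻¹ = 1.09 × 10⁻³³ m.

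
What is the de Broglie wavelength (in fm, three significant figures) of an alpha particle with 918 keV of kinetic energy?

KE = 918 keV = 1.471 × 10⁻¹³ J.
p = √(2mKE) = √(2 × 6.645 × 10⁻²⁷ × 1.471 × 10⁻¹³) = 4.421 × 10⁻²⁰ kg·m/s.
λ = h/p = 6.626 × 10⁻³⁴ / 4.421 × 10⁻²⁰ = 1.50 × 10⁻¹⁴ m = 15.0 fm.

λ = 15.0 fm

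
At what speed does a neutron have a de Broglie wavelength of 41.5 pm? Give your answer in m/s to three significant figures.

p = h/λ = 6.626 × 10⁻³⁴ / 4.150 × 10⁻¹¹ = 1.597 × 10⁻²³ kg·m/s.
v = p/m = 1.597 × 10⁻²³ / 1.675 × 10⁻²⁷ = 9.53 × 10³ m/s = 9530 m/s.

v = 9530 m/s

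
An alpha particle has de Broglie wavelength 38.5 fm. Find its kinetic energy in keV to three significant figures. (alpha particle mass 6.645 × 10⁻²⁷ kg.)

p = h/λ = 6.626 × 10⁻³⁴ / 3.850 × 10⁻¹⁴ = 1.721 × 10⁻²⁰ kg·m/s.
KE = p²/(2m) = (1.721 × 10⁻²⁰)² / (2 × 6.645 × 10⁻²⁷) = 2.229 × 10⁻¹⁴ J = 139 keV.

KE = 139 keV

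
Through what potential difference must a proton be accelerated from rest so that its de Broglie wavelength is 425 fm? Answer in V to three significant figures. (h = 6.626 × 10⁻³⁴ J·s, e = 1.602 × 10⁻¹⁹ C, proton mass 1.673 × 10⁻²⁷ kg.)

p = h/λ = 6.626 × 10⁻³⁴ / 4.250 × 10⁻¹³ = 1.559 × 10⁻²¹ kg·m/s.
KE = p²/(2m) = 7.264 × 10⁻¹⁶ J.
V = KE/e = 7.264 × 10⁻¹⁶ / (1.602 × 10⁻¹⁹) = 4530 V.

V = 4530 V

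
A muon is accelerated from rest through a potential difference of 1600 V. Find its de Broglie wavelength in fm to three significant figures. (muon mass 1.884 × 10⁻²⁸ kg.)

λ = 2130 fm

KE = eV = 1.602 × 10⁻¹⁹ × 1600 = 2.563 × 10⁻¹⁶ J.
p = √(2mKE) = √(2 × 1.884 × 10⁻²⁸ × 2.563 × 10⁻¹⁶) = 3.108 × 10⁻²² kg·m/s.
λ = h/p = 6.626 × 10⁻³⁴ / 3.108 × 10⁻²² = 2.13 × 10⁻¹² m = 2130 fm.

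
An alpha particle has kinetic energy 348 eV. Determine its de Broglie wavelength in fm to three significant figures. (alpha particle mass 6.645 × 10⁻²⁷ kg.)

λ = 770 fm

KE = 348 eV = 5.575 × 10⁻¹⁷ J.
p = √(2mKE) = √(2 × 6.645 × 10⁻²⁷ × 5.575 × 10⁻¹⁷) = 8.608 × 10⁻²² kg·m/s.
λ = h/p = 6.626 × 10⁻³⁴ / 8.608 × 10⁻²² = 7.70 × 10⁻¹³ m = 770 fm.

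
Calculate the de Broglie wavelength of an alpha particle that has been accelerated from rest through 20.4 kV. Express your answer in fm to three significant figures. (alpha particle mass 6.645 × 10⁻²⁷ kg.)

λ = 71.1 fm

KE = 2eV = 2 × 1.602 × 10⁻¹⁹ × 2.040 × 10⁴ = 6.536 × 10⁻¹⁵ J.
p = √(2mKE) = √(2 × 6.645 × 10⁻²⁷ × 6.536 × 10⁻¹⁵) = 9.320 × 10⁻²¹ kg·m/s.
λ = h/p = 6.626 × 10⁻³⁴ / 9.320 × 10⁻²¹ = 7.11 × 10⁻¹⁴ m = 71.1 fm.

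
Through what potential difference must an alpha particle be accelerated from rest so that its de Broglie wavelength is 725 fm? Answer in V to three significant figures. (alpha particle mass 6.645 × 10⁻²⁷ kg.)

p = h/λ = 6.626 × 10⁻³⁴ / 7.250 × 10⁻¹³ = 9.139 × 10⁻²² kg·m/s.
KE = p²/(2m) = 6.285 × 10⁻¹⁷ J.
V = KE/2e = 6.285 × 10⁻¹⁷ / (2 × 1.602 × 10⁻¹⁹) = 196 V.

V = 196 V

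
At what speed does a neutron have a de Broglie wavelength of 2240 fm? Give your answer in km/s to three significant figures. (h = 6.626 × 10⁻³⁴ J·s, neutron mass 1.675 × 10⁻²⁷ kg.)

v = 177 km/s

p = h/λ = 6.626 × 10⁻³⁴ / 2.240 × 10⁻¹² = 2.958 × 10⁻²² kg·m/s.
v = p/m = 2.958 × 10⁻²² / 1.675 × 10⁻²⁷ = 1.77 × 10⁵ m/s = 177 km/s.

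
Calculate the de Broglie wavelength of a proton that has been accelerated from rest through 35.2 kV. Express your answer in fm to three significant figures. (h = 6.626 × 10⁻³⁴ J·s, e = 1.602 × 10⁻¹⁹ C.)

KE = eV = 1.602 × 10⁻¹⁹ × 3.520 × 10⁴ = 5.639 × 10⁻¹⁵ J.
p = √(2mKE) = √(2 × 1.673 × 10⁻²⁷ × 5.639 × 10⁻¹⁵) = 4.344 × 10⁻²¹ kg·m/s.
λ = h/p = 6.626 × 10⁻³⁴ / 4.344 × 10⁻²¹ = 1.53 × 10⁻¹³ m = 153 fm.

λ = 153 fm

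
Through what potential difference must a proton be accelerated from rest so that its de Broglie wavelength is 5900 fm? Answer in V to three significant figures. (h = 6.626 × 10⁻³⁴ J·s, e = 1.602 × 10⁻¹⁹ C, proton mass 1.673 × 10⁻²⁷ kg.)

p = h/λ = 6.626 × 10⁻³⁴ / 5.900 × 10⁻¹² = 1.123 × 10⁻²² kg·m/s.
KE = p²/(2m) = 3.769 × 10⁻¹⁸ J.
V = KE/e = 3.769 × 10⁻¹⁸ / (1.602 × 10⁻¹⁹) = 23.5 V.

V = 23.5 V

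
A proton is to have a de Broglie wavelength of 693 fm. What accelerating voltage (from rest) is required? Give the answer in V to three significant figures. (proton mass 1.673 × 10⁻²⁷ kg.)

p = h/λ = 6.626 × 10⁻³⁴ / 6.930 × 10⁻¹³ = 9.561 × 10⁻²² kg·m/s.
KE = p²/(2m) = 2.732 × 10⁻¹⁶ J.
V = KE/e = 2.732 × 10⁻¹⁶ / (1.602 × 10⁻¹⁹) = 1710 V.

V = 1710 V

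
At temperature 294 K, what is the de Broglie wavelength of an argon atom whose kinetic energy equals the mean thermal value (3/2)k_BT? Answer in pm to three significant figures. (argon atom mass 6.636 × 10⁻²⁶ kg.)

λ = 23.3 pm

KE = (3/2)k_BT = 1.5 × 1.381 × 10⁻²³ × 294 = 6.090 × 10⁻²¹ J.
p = √(2mKE) = √(2 × 6.636 × 10⁻²⁶ × 6.090 × 10⁻²¹) = 2.843 × 10⁻²³ kg·m/s.
λ = h/p = 2.33 × 10⁻¹¹ m = 23.3 pm.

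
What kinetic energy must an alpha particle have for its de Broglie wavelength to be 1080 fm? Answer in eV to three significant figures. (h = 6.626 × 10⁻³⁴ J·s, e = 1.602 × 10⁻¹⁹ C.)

p = h/λ = 6.626 × 10⁻³⁴ / 1.080 × 10⁻¹² = 6.135 × 10⁻²² kg·m/s.
KE = p²/(2m) = (6.135 × 10⁻²²)² / (2 × 6.645 × 10⁻²⁷) = 2.832 × 10⁻¹⁷ J = 177 eV.

KE = 177 eV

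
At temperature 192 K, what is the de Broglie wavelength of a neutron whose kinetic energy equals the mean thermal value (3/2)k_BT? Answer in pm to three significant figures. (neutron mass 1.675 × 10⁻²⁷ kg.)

KE = (3/2)k_BT = 1.5 × 1.381 × 10⁻²³ × 192 = 3.977 × 10⁻²¹ J.
p = √(2mKE) = √(2 × 1.675 × 10⁻²⁷ × 3.977 × 10⁻²¹) = 3.650 × 10⁻²⁴ kg·m/s.
λ = h/p = 1.82 × 10⁻¹⁰ m = 182 pm.

λ = 182 pm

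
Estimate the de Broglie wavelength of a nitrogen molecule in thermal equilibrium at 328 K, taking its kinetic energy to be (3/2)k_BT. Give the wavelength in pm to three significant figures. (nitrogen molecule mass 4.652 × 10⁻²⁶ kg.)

λ = 26.4 pm

KE = (3/2)k_BT = 1.5 × 1.381 × 10⁻²³ × 328 = 6.795 × 10⁻²¹ J.
p = √(2mKE) = √(2 × 4.652 × 10⁻²⁶ × 6.795 × 10⁻²¹) = 2.514 × 10⁻²³ kg·m/s.
λ = h/p = 2.64 × 10⁻¹¹ m = 26.4 pm.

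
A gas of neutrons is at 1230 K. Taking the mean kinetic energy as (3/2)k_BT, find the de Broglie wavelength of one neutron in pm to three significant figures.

KE = (3/2)k_BT = 1.5 × 1.381 × 10⁻²³ × 1230 = 2.548 × 10⁻²⁰ J.
p = √(2mKE) = √(2 × 1.675 × 10⁻²⁷ × 2.548 × 10⁻²⁰) = 9.239 × 10⁻²⁴ kg·m/s.
λ = h/p = 7.17 × 10⁻¹¹ m = 71.7 pm.

λ = 71.7 pm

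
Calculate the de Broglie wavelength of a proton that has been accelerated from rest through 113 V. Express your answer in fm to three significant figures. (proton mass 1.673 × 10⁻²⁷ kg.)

KE = eV = 1.602 × 10⁻¹⁹ × 113.0 = 1.810 × 10⁻¹⁷ J.
p = √(2mKE) = √(2 × 1.673 × 10⁻²⁷ × 1.810 × 10⁻¹⁷) = 2.461 × 10⁻²² kg·m/s.
λ = h/p = 6.626 × 10⁻³⁴ / 2.461 × 10⁻²² = 2.69 × 10⁻¹² m = 2690 fm.

λ = 2690 fm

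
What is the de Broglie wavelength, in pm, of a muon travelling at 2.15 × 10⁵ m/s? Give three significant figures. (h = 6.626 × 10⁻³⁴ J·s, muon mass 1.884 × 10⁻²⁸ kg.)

p = mv = 1.884 × 10⁻²⁸ × 2.15 × 10⁵ = 4.051 × 10⁻²³ kg·m/s.
λ = h/p = 6.626 × 10⁻³⁴ / 4.051 × 10⁻²³ = 1.64 × 10⁻¹¹ m = 16.4 pm.

λ = 16.4 pm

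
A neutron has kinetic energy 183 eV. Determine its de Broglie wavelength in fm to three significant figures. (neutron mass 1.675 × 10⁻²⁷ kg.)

λ = 2110 fm

KE = 183 eV = 2.932 × 10⁻¹⁷ J.
p = √(2mKE) = √(2 × 1.675 × 10⁻²⁷ × 2.932 × 10⁻¹⁷) = 3.134 × 10⁻²² kg·m/s.
λ = h/p = 6.626 × 10⁻³⁴ / 3.134 × 10⁻²² = 2.11 × 10⁻¹² m = 2110 fm.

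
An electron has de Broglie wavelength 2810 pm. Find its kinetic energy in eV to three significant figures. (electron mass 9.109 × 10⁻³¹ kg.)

KE = 0.191 eV

p = h/λ = 6.626 × 10⁻³⁴ / 2.810 × 10⁻⁹ = 2.358 × 10⁻²⁵ kg·m/s.
KE = p²/(2m) = (2.358 × 10⁻²⁵)² / (2 × 9.109 × 10⁻³¹) = 3.052 × 10⁻²⁰ J = 0.191 eV.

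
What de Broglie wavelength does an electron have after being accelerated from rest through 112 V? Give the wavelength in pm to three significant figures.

λ = 116 pm

KE = eV = 1.602 × 10⁻¹⁹ × 112.0 = 1.794 × 10⁻¹⁷ J.
p = √(2mKE) = √(2 × 9.109 × 10⁻³¹ × 1.794 × 10⁻¹⁷) = 5.717 × 10⁻²⁴ kg·m/s.
λ = h/p = 6.626 × 10⁻³⁴ / 5.717 × 10⁻²⁴ = 1.16 × 10⁻¹⁰ m = 116 pm.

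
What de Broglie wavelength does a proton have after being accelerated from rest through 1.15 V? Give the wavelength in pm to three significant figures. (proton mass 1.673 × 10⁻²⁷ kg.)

λ = 26.7 pm

KE = eV = 1.602 × 10⁻¹⁹ × 1.150 = 1.842 × 10⁻¹⁹ J.
p = √(2mKE) = √(2 × 1.673 × 10⁻²⁷ × 1.842 × 10⁻¹⁹) = 2.483 × 10⁻²³ kg·m/s.
λ = h/p = 6.626 × 10⁻³⁴ / 2.483 × 10⁻²³ = 2.67 × 10⁻¹¹ m = 26.7 pm.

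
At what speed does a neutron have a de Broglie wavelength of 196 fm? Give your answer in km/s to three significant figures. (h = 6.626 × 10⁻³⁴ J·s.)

v = 2020 km/s

p = h/λ = 6.626 × 10⁻³⁴ / 1.960 × 10⁻¹³ = 3.381 × 10⁻²¹ kg·m/s.
v = p/m = 3.381 × 10⁻²¹ / 1.675 × 10⁻²⁷ = 2.02 × 10⁶ m/s = 2020 km/s.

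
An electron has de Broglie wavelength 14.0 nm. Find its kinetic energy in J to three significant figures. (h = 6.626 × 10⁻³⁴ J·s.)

KE = 1.23 × 10⁻²¹ J

p = h/λ = 6.626 × 10⁻³⁴ / 1.400 × 10⁻⁸ = 4.733 × 10⁻²⁶ kg·m/s.
KE = p²/(2m) = (4.733 × 10⁻²⁶)² / (2 × 9.109 × 10⁻³¹) = 1.230 × 10⁻²¹ J = 1.23 × 10⁻²¹ J.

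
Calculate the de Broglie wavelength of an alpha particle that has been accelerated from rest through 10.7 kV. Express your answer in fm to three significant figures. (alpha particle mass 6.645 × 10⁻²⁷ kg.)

λ = 98.2 fm

KE = 2eV = 2 × 1.602 × 10⁻¹⁹ × 1.070 × 10⁴ = 3.428 × 10⁻¹⁵ J.
p = √(2mKE) = √(2 × 6.645 × 10⁻²⁷ × 3.428 × 10⁻¹⁵) = 6.750 × 10⁻²¹ kg·m/s.
λ = h/p = 6.626 × 10⁻³⁴ / 6.750 × 10⁻²¹ = 9.82 × 10⁻¹⁴ m = 98.2 fm.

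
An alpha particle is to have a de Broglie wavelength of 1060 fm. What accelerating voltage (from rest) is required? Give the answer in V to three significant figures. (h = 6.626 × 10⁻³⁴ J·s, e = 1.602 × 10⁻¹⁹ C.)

V = 91.8 V

p = h/λ = 6.626 × 10⁻³⁴ / 1.060 × 10⁻¹² = 6.251 × 10⁻²² kg·m/s.
KE = p²/(2m) = 2.940 × 10⁻¹⁷ J.
V = KE/2e = 2.940 × 10⁻¹⁷ / (2 × 1.602 × 10⁻¹⁹) = 91.8 V.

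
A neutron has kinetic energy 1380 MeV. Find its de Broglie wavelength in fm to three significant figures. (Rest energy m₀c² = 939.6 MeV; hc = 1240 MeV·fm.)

Total energy E = KE + m₀c² = 1380 + 939.6 = 2319.6 MeV.
(pc)² = E² − (m₀c²)² = (2319.6)² − (939.6)² = 4.498 × 10⁶ MeV², so pc = 2121 MeV.
λ = hc/(pc) = 1240 MeV·fm / 2121 MeV = 0.585 fm.

λ = 0.585 fm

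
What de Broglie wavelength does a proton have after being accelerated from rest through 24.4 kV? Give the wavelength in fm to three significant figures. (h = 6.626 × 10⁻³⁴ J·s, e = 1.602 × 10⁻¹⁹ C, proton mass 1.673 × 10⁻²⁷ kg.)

λ = 183 fm

KE = eV = 1.602 × 10⁻¹⁹ × 2.440 × 10⁴ = 3.909 × 10⁻¹⁵ J.
p = √(2mKE) = √(2 × 1.673 × 10⁻²⁷ × 3.909 × 10⁻¹⁵) = 3.617 × 10⁻²¹ kg·m/s.
λ = h/p = 6.626 × 10⁻³⁴ / 3.617 × 10⁻²¹ = 1.83 × 10⁻¹³ m = 183 fm.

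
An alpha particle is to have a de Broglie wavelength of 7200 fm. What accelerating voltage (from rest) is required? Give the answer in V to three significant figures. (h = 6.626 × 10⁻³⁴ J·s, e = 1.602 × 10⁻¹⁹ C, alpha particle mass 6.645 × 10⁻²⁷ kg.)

p = h/λ = 6.626 × 10⁻³⁴ / 7.200 × 10⁻¹² = 9.203 × 10⁻²³ kg·m/s.
KE = p²/(2m) = 6.373 × 10⁻¹⁹ J.
V = KE/2e = 6.373 × 10⁻¹⁹ / (2 × 1.602 × 10⁻¹⁹) = 1.99 V.

V = 1.99 V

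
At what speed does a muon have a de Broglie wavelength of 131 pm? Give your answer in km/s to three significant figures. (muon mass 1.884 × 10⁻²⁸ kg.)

v = 26.8 km/s

p = h/λ = 6.626 × 10⁻³⁴ / 1.310 × 10⁻¹⁰ = 5.058 × 10⁻²⁴ kg·m/s.
v = p/m = 5.058 × 10⁻²⁴ / 1.884 × 10⁻²⁸ = 2.68 × 10⁴ m/s = 26.8 km/s.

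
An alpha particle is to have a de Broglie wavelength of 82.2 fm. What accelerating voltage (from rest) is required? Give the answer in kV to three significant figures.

V = 15.3 kV

p = h/λ = 6.626 × 10⁻³⁴ / 8.220 × 10⁻¹⁴ = 8.061 × 10⁻²¹ kg·m/s.
KE = p²/(2m) = 4.889 × 10⁻¹⁵ J.
V = KE/2e = 4.889 × 10⁻¹⁵ / (2 × 1.602 × 10⁻¹⁹) = 15.3 kV.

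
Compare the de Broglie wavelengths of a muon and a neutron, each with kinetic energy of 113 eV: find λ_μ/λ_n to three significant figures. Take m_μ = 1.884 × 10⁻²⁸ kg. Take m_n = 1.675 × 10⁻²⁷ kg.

λ_μ/λ_n = 2.98

At fixed KE, p = √(2mKE) so λ = h/p ∝ 1/√m.
λ_μ/λ_n = √(m_n/m_μ) = √(1.675 × 10⁻²⁷/1.884 × 10⁻²⁸) = √(8.891) = 2.98.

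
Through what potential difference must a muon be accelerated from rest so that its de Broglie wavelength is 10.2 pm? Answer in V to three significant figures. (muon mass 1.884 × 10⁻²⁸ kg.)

p = h/λ = 6.626 × 10⁻³⁴ / 1.020 × 10⁻¹¹ = 6.496 × 10⁻²³ kg·m/s.
KE = p²/(2m) = 1.120 × 10⁻¹⁷ J.
V = KE/e = 1.120 × 10⁻¹⁷ / (1.602 × 10⁻¹⁹) = 69.9 V.

V = 69.9 V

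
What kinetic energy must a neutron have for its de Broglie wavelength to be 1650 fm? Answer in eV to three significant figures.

KE = 300 eV

p = h/λ = 6.626 × 10⁻³⁴ / 1.650 × 10⁻¹² = 4.016 × 10⁻²² kg·m/s.
KE = p²/(2m) = (4.016 × 10⁻²²)² / (2 × 1.675 × 10⁻²⁷) = 4.814 × 10⁻¹⁷ J = 300 eV.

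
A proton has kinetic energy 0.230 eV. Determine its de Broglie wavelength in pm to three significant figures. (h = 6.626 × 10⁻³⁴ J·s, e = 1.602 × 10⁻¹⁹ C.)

λ = 59.7 pm

KE = 0.230 eV = 3.685 × 10⁻²⁰ J.
p = √(2mKE) = √(2 × 1.673 × 10⁻²⁷ × 3.685 × 10⁻²⁰) = 1.110 × 10⁻²³ kg·m/s.
λ = h/p = 6.626 × 10⁻³⁴ / 1.110 × 10⁻²³ = 5.97 × 10⁻¹¹ m = 59.7 pm.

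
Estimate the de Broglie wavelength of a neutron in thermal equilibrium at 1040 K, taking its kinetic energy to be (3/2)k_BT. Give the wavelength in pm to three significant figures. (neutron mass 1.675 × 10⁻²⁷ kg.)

λ = 78.0 pm

KE = (3/2)k_BT = 1.5 × 1.381 × 10⁻²³ × 1040 = 2.154 × 10⁻²⁰ J.
p = √(2mKE) = √(2 × 1.675 × 10⁻²⁷ × 2.154 × 10⁻²⁰) = 8.495 × 10⁻²⁴ kg·m/s.
λ = h/p = 7.80 × 10⁻¹¹ m = 78.0 pm.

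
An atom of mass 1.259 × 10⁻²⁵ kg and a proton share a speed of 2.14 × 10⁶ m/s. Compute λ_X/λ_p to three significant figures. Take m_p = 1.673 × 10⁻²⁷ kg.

At fixed v, p = mv so λ = h/(mv) ∝ 1/m.
λ_X/λ_p = m_p/m_X = 1.673 × 10⁻²⁷/1.259 × 10⁻²⁵ = 0.0133.

λ_X/λ_p = 0.0133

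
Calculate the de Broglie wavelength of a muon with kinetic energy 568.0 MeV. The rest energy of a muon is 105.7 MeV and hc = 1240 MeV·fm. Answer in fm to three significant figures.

λ = 1.86 fm

Total energy E = KE + m₀c² = 568.0 + 105.7 = 673.7 MeV.
(pc)² = E² − (m₀c²)² = (673.7)² − (105.7)² = 4.427 × 10⁵ MeV², so pc = 665.4 MeV.
λ = hc/(pc) = 1240 MeV·fm / 665.4 MeV = 1.86 fm.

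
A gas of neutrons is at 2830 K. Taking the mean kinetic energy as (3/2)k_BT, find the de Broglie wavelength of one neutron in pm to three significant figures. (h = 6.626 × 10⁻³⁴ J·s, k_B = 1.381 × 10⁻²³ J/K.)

KE = (3/2)k_BT = 1.5 × 1.381 × 10⁻²³ × 2830 = 5.862 × 10⁻²⁰ J.
p = √(2mKE) = √(2 × 1.675 × 10⁻²⁷ × 5.862 × 10⁻²⁰) = 1.401 × 10⁻²³ kg·m/s.
λ = h/p = 4.73 × 10⁻¹¹ m = 47.3 pm.

λ = 47.3 pm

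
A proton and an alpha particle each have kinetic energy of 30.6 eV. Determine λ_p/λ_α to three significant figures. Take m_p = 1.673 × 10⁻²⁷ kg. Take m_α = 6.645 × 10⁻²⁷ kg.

At fixed KE, p = √(2mKE) so λ = h/p ∝ 1/√m.
λ_p/λ_α = √(m_α/m_p) = √(6.645 × 10⁻²⁷/1.673 × 10⁻²⁷) = √(3.972) = 1.99.

λ_p/λ_α = 1.99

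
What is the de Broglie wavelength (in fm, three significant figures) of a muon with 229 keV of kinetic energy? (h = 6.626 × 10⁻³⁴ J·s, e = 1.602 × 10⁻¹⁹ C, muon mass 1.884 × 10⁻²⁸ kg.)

λ = 178 fm

KE = 229 keV = 3.669 × 10⁻¹⁴ J.
p = √(2mKE) = √(2 × 1.884 × 10⁻²⁸ × 3.669 × 10⁻¹⁴) = 3.718 × 10⁻²¹ kg·m/s.
λ = h/p = 6.626 × 10⁻³⁴ / 3.718 × 10⁻²¹ = 1.78 × 10⁻¹³ m = 178 fm.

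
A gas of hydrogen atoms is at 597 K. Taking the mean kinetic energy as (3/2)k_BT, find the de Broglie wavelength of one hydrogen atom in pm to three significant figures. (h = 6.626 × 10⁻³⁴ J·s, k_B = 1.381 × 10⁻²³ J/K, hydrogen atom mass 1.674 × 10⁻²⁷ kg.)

KE = (3/2)k_BT = 1.5 × 1.381 × 10⁻²³ × 597 = 1.237 × 10⁻²⁰ J.
p = √(2mKE) = √(2 × 1.674 × 10⁻²⁷ × 1.237 × 10⁻²⁰) = 6.435 × 10⁻²⁴ kg·m/s.
λ = h/p = 1.03 × 10⁻¹⁰ m = 103 pm.

λ = 103 pm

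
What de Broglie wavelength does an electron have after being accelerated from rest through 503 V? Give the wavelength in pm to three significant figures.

λ = 54.7 pm

KE = eV = 1.602 × 10⁻¹⁹ × 503.0 = 8.058 × 10⁻¹⁷ J.
p = √(2mKE) = √(2 × 9.109 × 10⁻³¹ × 8.058 × 10⁻¹⁷) = 1.212 × 10⁻²³ kg·m/s.
λ = h/p = 6.626 × 10⁻³⁴ / 1.212 × 10⁻²³ = 5.47 × 10⁻¹¹ m = 54.7 pm.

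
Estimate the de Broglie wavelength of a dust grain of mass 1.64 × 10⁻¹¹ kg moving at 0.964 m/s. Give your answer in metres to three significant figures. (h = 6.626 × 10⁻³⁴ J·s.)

λ = 4.19 × 10⁻²³ m

p = mv = 1.64 × 10⁻¹¹ × 0.964 = 1.581 × 10⁻¹¹ kg·m/s.
λ = h/p = 6.626 × 10⁻³⁴ / 1.581 × 10⁻¹¹ = 4.19 × 10⁻²³ m.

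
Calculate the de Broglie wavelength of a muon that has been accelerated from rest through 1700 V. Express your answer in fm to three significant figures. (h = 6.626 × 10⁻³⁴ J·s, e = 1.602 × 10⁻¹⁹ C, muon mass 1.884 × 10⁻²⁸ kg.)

λ = 2070 fm

KE = eV = 1.602 × 10⁻¹⁹ × 1700 = 2.723 × 10⁻¹⁶ J.
p = √(2mKE) = √(2 × 1.884 × 10⁻²⁸ × 2.723 × 10⁻¹⁶) = 3.203 × 10⁻²² kg·m/s.
λ = h/p = 6.626 × 10⁻³⁴ / 3.203 × 10⁻²² = 2.07 × 10⁻¹² m = 2070 fm.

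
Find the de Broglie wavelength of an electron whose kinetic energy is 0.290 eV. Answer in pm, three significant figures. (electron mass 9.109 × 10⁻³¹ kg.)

λ = 2280 pm

KE = 0.290 eV = 4.646 × 10⁻²⁰ J.
p = √(2mKE) = √(2 × 9.109 × 10⁻³¹ × 4.646 × 10⁻²⁰) = 2.909 × 10⁻²⁵ kg·m/s.
λ = h/p = 6.626 × 10⁻³⁴ / 2.909 × 10⁻²⁵ = 2.28 × 10⁻⁹ m = 2280 pm.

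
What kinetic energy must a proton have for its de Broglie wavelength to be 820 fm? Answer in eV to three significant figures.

KE = 1220 eV

p = h/λ = 6.626 × 10⁻³⁴ / 8.200 × 10⁻¹³ = 8.080 × 10⁻²² kg·m/s.
KE = p²/(2m) = (8.080 × 10⁻²²)² / (2 × 1.673 × 10⁻²⁷) = 1.951 × 10⁻¹⁶ J = 1220 eV.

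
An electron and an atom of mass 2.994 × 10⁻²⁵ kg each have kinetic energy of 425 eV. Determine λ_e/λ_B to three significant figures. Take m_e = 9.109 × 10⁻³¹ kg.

λ_e/λ_B = 573

At fixed KE, p = √(2mKE) so λ = h/p ∝ 1/√m.
λ_e/λ_B = √(m_B/m_e) = √(2.994 × 10⁻²⁵/9.109 × 10⁻³¹) = √(3.287 × 10⁵) = 573.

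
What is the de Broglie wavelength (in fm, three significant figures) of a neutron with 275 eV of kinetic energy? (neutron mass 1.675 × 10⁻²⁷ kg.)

KE = 275 eV = 4.406 × 10⁻¹⁷ J.
p = √(2mKE) = √(2 × 1.675 × 10⁻²⁷ × 4.406 × 10⁻¹⁷) = 3.842 × 10⁻²² kg·m/s.
λ = h/p = 6.626 × 10⁻³⁴ / 3.842 × 10⁻²² = 1.72 × 10⁻¹² m = 1720 fm.

λ = 1720 fm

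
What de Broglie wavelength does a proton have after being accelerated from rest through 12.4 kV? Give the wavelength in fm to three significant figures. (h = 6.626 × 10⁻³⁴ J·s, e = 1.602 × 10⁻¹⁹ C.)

KE = eV = 1.602 × 10⁻¹⁹ × 1.240 × 10⁴ = 1.986 × 10⁻¹⁵ J.
p = √(2mKE) = √(2 × 1.673 × 10⁻²⁷ × 1.986 × 10⁻¹⁵) = 2.578 × 10⁻²¹ kg·m/s.
λ = h/p = 6.626 × 10⁻³⁴ / 2.578 × 10⁻²¹ = 2.57 × 10⁻¹³ m = 257 fm.

λ = 257 fm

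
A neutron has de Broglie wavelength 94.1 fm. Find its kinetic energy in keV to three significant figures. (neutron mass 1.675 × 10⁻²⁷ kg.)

p = h/λ = 6.626 × 10⁻³⁴ / 9.410 × 10⁻¹⁴ = 7.041 × 10⁻²¹ kg·m/s.
KE = p²/(2m) = (7.041 × 10⁻²¹)² / (2 × 1.675 × 10⁻²⁷) = 1.480 × 10⁻¹⁴ J = 92.4 keV.

KE = 92.4 keV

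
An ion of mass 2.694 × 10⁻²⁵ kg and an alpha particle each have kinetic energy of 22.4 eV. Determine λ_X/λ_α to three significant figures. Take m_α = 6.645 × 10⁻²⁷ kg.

λ_X/λ_α = 0.157

At fixed KE, p = √(2mKE) so λ = h/p ∝ 1/√m.
λ_X/λ_α = √(m_α/m_X) = √(6.645 × 10⁻²⁷/2.694 × 10⁻²⁵) = √(0.02467) = 0.157.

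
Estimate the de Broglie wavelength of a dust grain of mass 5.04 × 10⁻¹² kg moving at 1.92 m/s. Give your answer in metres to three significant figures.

λ = 6.85 × 10⁻²³ m

p = mv = 5.04 × 10⁻¹² × 1.92 = 9.677 × 10⁻¹² kg·m/s.
λ = h/p = 6.626 × 10⁻³⁴ / 9.677 × 10⁻¹² = 6.85 × 10⁻²³ m.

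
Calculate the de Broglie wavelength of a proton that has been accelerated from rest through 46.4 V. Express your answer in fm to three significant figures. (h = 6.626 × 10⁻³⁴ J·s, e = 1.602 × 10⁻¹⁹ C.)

KE = eV = 1.602 × 10⁻¹⁹ × 46.40 = 7.433 × 10⁻¹⁸ J.
p = √(2mKE) = √(2 × 1.673 × 10⁻²⁷ × 7.433 × 10⁻¹⁸) = 1.577 × 10⁻²² kg·m/s.
λ = h/p = 6.626 × 10⁻³⁴ / 1.577 × 10⁻²² = 4.20 × 10⁻¹² m = 4200 fm.

λ = 4200 fm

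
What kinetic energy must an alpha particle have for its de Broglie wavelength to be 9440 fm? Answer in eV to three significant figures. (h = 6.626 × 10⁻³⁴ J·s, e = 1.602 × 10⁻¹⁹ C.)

KE = 2.31 eV

p = h/λ = 6.626 × 10⁻³⁴ / 9.440 × 10⁻¹² = 7.019 × 10⁻²³ kg·m/s.
KE = p²/(2m) = (7.019 × 10⁻²³)² / (2 × 6.645 × 10⁻²⁷) = 3.707 × 10⁻¹⁹ J = 2.31 eV.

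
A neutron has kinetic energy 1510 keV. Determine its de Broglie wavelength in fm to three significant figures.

KE = 1510 keV = 2.419 × 10⁻¹³ J.
p = √(2mKE) = √(2 × 1.675 × 10⁻²⁷ × 2.419 × 10⁻¹³) = 2.847 × 10⁻²⁰ kg·m/s.
λ = h/p = 6.626 × 10⁻³⁴ / 2.847 × 10⁻²⁰ = 2.33 × 10⁻¹⁴ m = 23.3 fm.

λ = 23.3 fm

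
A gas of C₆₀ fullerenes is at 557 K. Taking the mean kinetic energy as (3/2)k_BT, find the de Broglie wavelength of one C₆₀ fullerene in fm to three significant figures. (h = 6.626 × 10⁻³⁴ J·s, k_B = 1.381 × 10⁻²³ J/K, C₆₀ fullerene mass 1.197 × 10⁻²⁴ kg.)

KE = (3/2)k_BT = 1.5 × 1.381 × 10⁻²³ × 557 = 1.154 × 10⁻²⁰ J.
p = √(2mKE) = √(2 × 1.197 × 10⁻²⁴ × 1.154 × 10⁻²⁰) = 1.662 × 10⁻²² kg·m/s.
λ = h/p = 3.99 × 10⁻¹² m = 3990 fm.

λ = 3990 fm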